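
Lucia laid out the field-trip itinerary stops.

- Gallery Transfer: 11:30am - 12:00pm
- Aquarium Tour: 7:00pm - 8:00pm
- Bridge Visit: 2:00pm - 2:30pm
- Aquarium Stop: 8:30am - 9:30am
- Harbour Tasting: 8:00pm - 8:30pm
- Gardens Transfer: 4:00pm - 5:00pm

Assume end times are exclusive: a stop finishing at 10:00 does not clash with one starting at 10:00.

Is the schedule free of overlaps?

Yes

Two intervals overlap when each starts before the other ends.
Sorted by start: Aquarium Stop, Gallery Transfer, Bridge Visit, Gardens Transfer, Aquarium Tour, Harbour Tasting.
Gallery Transfer starts after Aquarium Stop ends; Aquarium Stop is clear from here.
Bridge Visit starts after Gallery Transfer ends; Gallery Transfer is clear from here.
Gardens Transfer starts after Bridge Visit ends; Bridge Visit is clear from here.
Aquarium Tour starts after Gardens Transfer ends; Gardens Transfer is clear from here.
Harbour Tasting starts exactly when Aquarium Tour ends (back-to-back, no overlap).
Every pair is clear; the schedule has no overlaps.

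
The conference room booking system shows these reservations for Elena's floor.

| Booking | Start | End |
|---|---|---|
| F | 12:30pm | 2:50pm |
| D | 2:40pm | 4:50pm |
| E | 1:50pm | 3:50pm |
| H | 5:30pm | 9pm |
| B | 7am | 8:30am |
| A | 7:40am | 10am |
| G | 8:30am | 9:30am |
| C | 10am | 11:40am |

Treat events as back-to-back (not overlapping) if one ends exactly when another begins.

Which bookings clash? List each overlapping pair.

A & B, A & G, D & E, D & F, E & F

Sorted by start: B, A, G, C, F, E, D, H.
A starts before B ends → B and A overlap.
G starts exactly when B ends (back-to-back, no overlap); B is clear from here.
G starts before A ends → A and G overlap.
C starts exactly when A ends (back-to-back, no overlap); A is clear from here.
C starts after G ends; G is clear from here.
F starts after C ends; C is clear from here.
E starts before F ends → F and E overlap.
D starts before F ends → F and D overlap.
H starts after F ends.
D starts before E ends → E and D overlap.
H starts after E ends.
H starts after D ends.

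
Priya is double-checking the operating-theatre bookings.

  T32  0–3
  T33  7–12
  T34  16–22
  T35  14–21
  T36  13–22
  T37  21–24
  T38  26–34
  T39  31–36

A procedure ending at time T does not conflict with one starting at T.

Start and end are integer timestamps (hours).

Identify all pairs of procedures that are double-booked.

Sorted by start: T32, T33, T36, T35, T34, T37, T38, T39.
T33 starts after T32 ends, so T32 has no further overlaps.
T36 starts after T33 ends, so T33 has no further overlaps.
T35 starts before T36 ends → T36 and T35 overlap.
T34 starts before T36 ends → T36 and T34 overlap.
T37 starts before T36 ends → T36 and T37 overlap.
T38 starts after T36 ends, so T36 has no further overlaps.
T34 starts before T35 ends → T35 and T34 overlap.
T37 starts exactly when T35 ends (back-to-back, no overlap), so T35 has no further overlaps.
T37 starts before T34 ends → T34 and T37 overlap.
T38 starts after T34 ends, so T34 has no further overlaps.
T38 starts after T37 ends, so T37 has no further overlaps.
T39 starts before T38 ends → T38 and T39 overlap.

T34 & T35, T34 & T36, T34 & T37, T35 & T36, T36 & T37, T38 & T39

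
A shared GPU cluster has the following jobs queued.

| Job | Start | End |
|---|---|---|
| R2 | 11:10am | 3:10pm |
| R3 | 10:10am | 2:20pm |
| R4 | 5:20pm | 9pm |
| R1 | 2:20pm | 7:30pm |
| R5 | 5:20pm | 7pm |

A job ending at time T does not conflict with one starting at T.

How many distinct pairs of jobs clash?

5

Two intervals overlap when each starts before the other ends.
Sorted by start: R3, R2, R1, R4, R5.
R2 starts before R3 ends → R3 and R2 overlap.
R1 starts exactly when R3 ends (back-to-back, no overlap); R3 is clear from here.
R1 starts before R2 ends → R2 and R1 overlap.
R4 starts after R2 ends; R2 is clear from here.
R4 starts before R1 ends → R1 and R4 overlap.
R5 starts before R1 ends → R1 and R5 overlap.
R5 starts before R4 ends → R4 and R5 overlap.
Overlapping pairs: R1 & R2, R1 & R4, R1 & R5, R2 & R3, R4 & R5 — 5 in total.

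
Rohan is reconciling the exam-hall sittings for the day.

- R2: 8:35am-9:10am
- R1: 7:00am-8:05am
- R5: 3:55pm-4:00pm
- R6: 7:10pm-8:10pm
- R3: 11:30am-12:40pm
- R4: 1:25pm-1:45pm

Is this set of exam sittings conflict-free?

Sorted by start: R1, R2, R3, R4, R5, R6.
R2 starts after R1 ends — done with R1.
R3 starts after R2 ends — done with R2.
R4 starts after R3 ends — done with R3.
R5 starts after R4 ends — done with R4.
R6 starts after R5 ends.
Every pair is clear; the schedule has no overlaps.

Yes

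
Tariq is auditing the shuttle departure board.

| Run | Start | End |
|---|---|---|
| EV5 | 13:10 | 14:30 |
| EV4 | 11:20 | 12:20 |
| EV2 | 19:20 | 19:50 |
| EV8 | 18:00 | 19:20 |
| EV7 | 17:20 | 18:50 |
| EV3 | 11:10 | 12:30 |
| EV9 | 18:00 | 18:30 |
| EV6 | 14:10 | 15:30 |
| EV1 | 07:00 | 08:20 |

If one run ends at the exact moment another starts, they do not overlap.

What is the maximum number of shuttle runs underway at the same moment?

Sort all start/end points and keep a running count:
07:00 start EV1 → 1
08:20 end EV1 → 0
11:10 start EV3 → 1
11:20 start EV4 → 2
12:20 end EV4 → 1
12:30 end EV3 → 0
13:10 start EV5 → 1
14:10 start EV6 → 2
14:30 end EV5 → 1
15:30 end EV6 → 0
17:20 start EV7 → 1
18:00 start EV8 → 2
18:00 start EV9 → 3
18:30 end EV9 → 2
18:50 end EV7 → 1
19:20 end EV8 → 0
19:20 start EV2 → 1
19:50 end EV2 → 0
Peak is 3, at 18:00 (EV7, EV8, EV9).

3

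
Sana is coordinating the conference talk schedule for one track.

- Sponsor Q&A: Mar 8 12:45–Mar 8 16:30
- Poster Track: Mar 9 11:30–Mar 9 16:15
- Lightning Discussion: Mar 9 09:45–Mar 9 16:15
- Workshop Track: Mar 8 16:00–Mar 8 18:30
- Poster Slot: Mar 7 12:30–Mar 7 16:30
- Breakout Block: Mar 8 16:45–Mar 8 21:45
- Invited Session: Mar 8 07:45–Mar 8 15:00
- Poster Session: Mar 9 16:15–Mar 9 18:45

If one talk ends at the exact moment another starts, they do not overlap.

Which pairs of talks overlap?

Breakout Block & Workshop Track, Invited Session & Sponsor Q&A, Lightning Discussion & Poster Track, Sponsor Q&A & Workshop Track

Check each pair: they overlap iff neither finishes before the other starts.
Sorted by start: Poster Slot, Invited Session, Sponsor Q&A, Workshop Track, Breakout Block, Lightning Discussion, Poster Track, Poster Session.
Invited Session starts after Poster Slot ends; Poster Slot is clear from here.
Sponsor Q&A starts before Invited Session ends → Invited Session and Sponsor Q&A overlap.
Workshop Track starts after Invited Session ends; Invited Session is clear from here.
Workshop Track starts before Sponsor Q&A ends → Sponsor Q&A and Workshop Track overlap.
Breakout Block starts after Sponsor Q&A ends; Sponsor Q&A is clear from here.
Breakout Block starts before Workshop Track ends → Workshop Track and Breakout Block overlap.
Lightning Discussion starts after Workshop Track ends; Workshop Track is clear from here.
Lightning Discussion starts after Breakout Block ends; Breakout Block is clear from here.
Poster Track starts before Lightning Discussion ends → Lightning Discussion and Poster Track overlap.
Poster Session starts exactly when Lightning Discussion ends (back-to-back, no overlap).
Poster Session starts exactly when Poster Track ends (back-to-back, no overlap).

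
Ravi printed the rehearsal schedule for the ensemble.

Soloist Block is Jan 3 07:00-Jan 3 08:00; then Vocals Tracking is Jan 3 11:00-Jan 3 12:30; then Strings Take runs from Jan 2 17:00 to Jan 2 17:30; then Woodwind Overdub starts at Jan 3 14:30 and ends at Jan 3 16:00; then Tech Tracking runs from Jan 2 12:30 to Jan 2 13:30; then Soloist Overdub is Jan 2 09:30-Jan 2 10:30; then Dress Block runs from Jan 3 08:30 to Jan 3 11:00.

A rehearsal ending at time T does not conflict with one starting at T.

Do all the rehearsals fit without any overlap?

Check each pair: they overlap iff neither finishes before the other starts.
Sorted by start: Soloist Overdub, Tech Tracking, Strings Take, Soloist Block, Dress Block, Vocals Tracking, Woodwind Overdub.
Tech Tracking starts after Soloist Overdub ends, so Soloist Overdub has no further overlaps.
Strings Take starts after Tech Tracking ends, so Tech Tracking has no further overlaps.
Soloist Block starts after Strings Take ends, so Strings Take has no further overlaps.
Dress Block starts after Soloist Block ends, so Soloist Block has no further overlaps.
Vocals Tracking starts exactly when Dress Block ends (back-to-back, no overlap), so Dress Block has no further overlaps.
Woodwind Overdub starts after Vocals Tracking ends.
Every pair is clear; the schedule has no overlaps.

Yes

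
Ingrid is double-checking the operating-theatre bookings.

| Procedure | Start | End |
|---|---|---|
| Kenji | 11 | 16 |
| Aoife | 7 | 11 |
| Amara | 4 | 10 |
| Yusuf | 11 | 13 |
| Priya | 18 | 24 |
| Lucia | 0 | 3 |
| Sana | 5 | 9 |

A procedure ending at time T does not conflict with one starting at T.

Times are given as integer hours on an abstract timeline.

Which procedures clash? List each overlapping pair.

Two intervals overlap when each starts before the other ends.
Sorted by start: Lucia, Amara, Sana, Aoife, Kenji, Yusuf, Priya.
Amara starts after Lucia ends — done with Lucia.
Sana starts before Amara ends → Amara and Sana overlap.
Aoife starts before Amara ends → Amara and Aoife overlap.
Kenji starts after Amara ends — done with Amara.
Aoife starts before Sana ends → Sana and Aoife overlap.
Kenji starts after Sana ends — done with Sana.
Kenji starts exactly when Aoife ends (back-to-back, no overlap) — done with Aoife.
Yusuf starts before Kenji ends → Kenji and Yusuf overlap.
Priya starts after Kenji ends.
Priya starts after Yusuf ends.

Amara & Aoife, Amara & Sana, Aoife & Sana, Kenji & Yusuf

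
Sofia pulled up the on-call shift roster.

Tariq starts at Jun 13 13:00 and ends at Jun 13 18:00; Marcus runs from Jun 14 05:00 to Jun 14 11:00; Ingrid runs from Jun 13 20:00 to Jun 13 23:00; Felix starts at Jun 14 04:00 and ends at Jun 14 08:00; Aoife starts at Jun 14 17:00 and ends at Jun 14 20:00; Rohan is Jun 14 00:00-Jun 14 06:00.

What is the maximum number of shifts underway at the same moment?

Sort all start/end points and keep a running count:
Jun 13 13:00 start Tariq → 1
Jun 13 18:00 end Tariq → 0
Jun 13 20:00 start Ingrid → 1
Jun 13 23:00 end Ingrid → 0
Jun 14 00:00 start Rohan → 1
Jun 14 04:00 start Felix → 2
Jun 14 05:00 start Marcus → 3
Jun 14 06:00 end Rohan → 2
Jun 14 08:00 end Felix → 1
Jun 14 11:00 end Marcus → 0
Jun 14 17:00 start Aoife → 1
Jun 14 20:00 end Aoife → 0
Peak is 3, at Jun 14 05:00 (Felix, Marcus, Rohan).

3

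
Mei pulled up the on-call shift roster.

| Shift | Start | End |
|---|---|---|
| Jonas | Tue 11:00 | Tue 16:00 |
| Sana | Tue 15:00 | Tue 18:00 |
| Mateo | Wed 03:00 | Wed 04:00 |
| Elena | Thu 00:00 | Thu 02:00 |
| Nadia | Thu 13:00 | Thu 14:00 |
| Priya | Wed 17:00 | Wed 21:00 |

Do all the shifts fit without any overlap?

No

Sorted by start: Jonas, Sana, Mateo, Priya, Elena, Nadia.
Sana starts before Jonas ends → Jonas and Sana overlap.
That's a conflict, so the schedule is not conflict-free.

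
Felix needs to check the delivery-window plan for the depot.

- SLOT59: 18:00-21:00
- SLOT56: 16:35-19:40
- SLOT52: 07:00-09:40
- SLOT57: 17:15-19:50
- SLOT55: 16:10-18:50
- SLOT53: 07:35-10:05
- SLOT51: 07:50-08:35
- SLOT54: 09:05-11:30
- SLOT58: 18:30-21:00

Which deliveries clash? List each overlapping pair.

Check each pair: they overlap iff neither finishes before the other starts.
Sorted by start: SLOT52, SLOT53, SLOT51, SLOT54, SLOT55, SLOT56, SLOT57, SLOT59, SLOT58.
SLOT53 starts before SLOT52 ends → SLOT52 and SLOT53 overlap.
SLOT51 starts before SLOT52 ends → SLOT52 and SLOT51 overlap.
SLOT54 starts before SLOT52 ends → SLOT52 and SLOT54 overlap.
SLOT55 starts after SLOT52 ends; SLOT52 is clear from here.
SLOT51 starts before SLOT53 ends → SLOT53 and SLOT51 overlap.
SLOT54 starts before SLOT53 ends → SLOT53 and SLOT54 overlap.
SLOT55 starts after SLOT53 ends; SLOT53 is clear from here.
SLOT54 starts after SLOT51 ends; SLOT51 is clear from here.
SLOT55 starts after SLOT54 ends; SLOT54 is clear from here.
SLOT56 starts before SLOT55 ends → SLOT55 and SLOT56 overlap.
SLOT57 starts before SLOT55 ends → SLOT55 and SLOT57 overlap.
SLOT59 starts before SLOT55 ends → SLOT55 and SLOT59 overlap.
SLOT58 starts before SLOT55 ends → SLOT55 and SLOT58 overlap.
SLOT57 starts before SLOT56 ends → SLOT56 and SLOT57 overlap.
SLOT59 starts before SLOT56 ends → SLOT56 and SLOT59 overlap.
SLOT58 starts before SLOT56 ends → SLOT56 and SLOT58 overlap.
SLOT59 starts before SLOT57 ends → SLOT57 and SLOT59 overlap.
SLOT58 starts before SLOT57 ends → SLOT57 and SLOT58 overlap.
SLOT58 starts before SLOT59 ends → SLOT59 and SLOT58 overlap.

SLOT51 & SLOT52, SLOT51 & SLOT53, SLOT52 & SLOT53, SLOT52 & SLOT54, SLOT53 & SLOT54, SLOT55 & SLOT56, SLOT55 & SLOT57, SLOT55 & SLOT58, SLOT55 & SLOT59, SLOT56 & SLOT57, SLOT56 & SLOT58, SLOT56 & SLOT59, SLOT57 & SLOT58, SLOT57 & SLOT59, SLOT58 & SLOT59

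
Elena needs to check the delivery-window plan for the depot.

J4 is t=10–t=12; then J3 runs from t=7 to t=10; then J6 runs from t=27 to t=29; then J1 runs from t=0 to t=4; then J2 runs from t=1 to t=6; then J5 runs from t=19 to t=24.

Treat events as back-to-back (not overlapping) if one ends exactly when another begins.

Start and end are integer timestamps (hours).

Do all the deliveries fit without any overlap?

No

Two intervals overlap when each starts before the other ends.
Sorted by start: J1, J2, J3, J4, J5, J6.
J2 starts before J1 ends → J1 and J2 overlap.
That's a conflict, so the schedule is not conflict-free.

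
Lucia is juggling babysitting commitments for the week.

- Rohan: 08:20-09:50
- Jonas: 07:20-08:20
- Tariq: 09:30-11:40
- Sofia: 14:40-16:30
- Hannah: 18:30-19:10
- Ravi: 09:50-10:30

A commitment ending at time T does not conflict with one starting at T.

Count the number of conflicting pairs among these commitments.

2

Sorted by start: Jonas, Rohan, Tariq, Ravi, Sofia, Hannah.
Rohan starts exactly when Jonas ends (back-to-back, no overlap) — done with Jonas.
Tariq starts before Rohan ends → Rohan and Tariq overlap.
Ravi starts exactly when Rohan ends (back-to-back, no overlap) — done with Rohan.
Ravi starts before Tariq ends → Tariq and Ravi overlap.
Sofia starts after Tariq ends — done with Tariq.
Sofia starts after Ravi ends — done with Ravi.
Hannah starts after Sofia ends.
Overlapping pairs: Ravi & Tariq, Rohan & Tariq — 2 in total.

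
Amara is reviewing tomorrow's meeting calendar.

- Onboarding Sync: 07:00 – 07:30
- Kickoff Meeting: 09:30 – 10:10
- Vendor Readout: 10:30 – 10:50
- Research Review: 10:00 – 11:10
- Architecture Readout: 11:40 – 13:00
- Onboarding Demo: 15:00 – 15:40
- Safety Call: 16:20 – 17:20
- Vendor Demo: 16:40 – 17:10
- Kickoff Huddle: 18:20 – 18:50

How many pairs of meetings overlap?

Sorted by start: Onboarding Sync, Kickoff Meeting, Research Review, Vendor Readout, Architecture Readout, Onboarding Demo, Safety Call, Vendor Demo, Kickoff Huddle.
Kickoff Meeting starts after Onboarding Sync ends, so Onboarding Sync has no further overlaps.
Research Review starts before Kickoff Meeting ends → Kickoff Meeting and Research Review overlap.
Vendor Readout starts after Kickoff Meeting ends, so Kickoff Meeting has no further overlaps.
Vendor Readout starts before Research Review ends → Research Review and Vendor Readout overlap.
Architecture Readout starts after Research Review ends, so Research Review has no further overlaps.
Architecture Readout starts after Vendor Readout ends, so Vendor Readout has no further overlaps.
Onboarding Demo starts after Architecture Readout ends, so Architecture Readout has no further overlaps.
Safety Call starts after Onboarding Demo ends, so Onboarding Demo has no further overlaps.
Vendor Demo starts before Safety Call ends → Safety Call and Vendor Demo overlap.
Kickoff Huddle starts after Safety Call ends.
Kickoff Huddle starts after Vendor Demo ends.
Overlapping pairs: Kickoff Meeting & Research Review, Research Review & Vendor Readout, Safety Call & Vendor Demo — 3 in total.

3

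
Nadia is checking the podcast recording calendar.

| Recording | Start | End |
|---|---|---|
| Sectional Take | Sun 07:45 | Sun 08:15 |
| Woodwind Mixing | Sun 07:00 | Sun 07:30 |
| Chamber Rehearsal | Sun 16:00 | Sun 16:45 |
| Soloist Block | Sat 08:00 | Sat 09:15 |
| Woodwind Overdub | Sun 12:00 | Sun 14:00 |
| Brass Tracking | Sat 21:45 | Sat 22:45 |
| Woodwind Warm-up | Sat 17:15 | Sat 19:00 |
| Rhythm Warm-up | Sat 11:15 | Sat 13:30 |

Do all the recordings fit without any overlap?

Yes

Check each pair: they overlap iff neither finishes before the other starts.
Sorted by start: Soloist Block, Rhythm Warm-up, Woodwind Warm-up, Brass Tracking, Woodwind Mixing, Sectional Take, Woodwind Overdub, Chamber Rehearsal.
Rhythm Warm-up starts after Soloist Block ends, so nothing later overlaps Soloist Block either.
Woodwind Warm-up starts after Rhythm Warm-up ends, so nothing later overlaps Rhythm Warm-up either.
Brass Tracking starts after Woodwind Warm-up ends, so nothing later overlaps Woodwind Warm-up either.
Woodwind Mixing starts after Brass Tracking ends, so nothing later overlaps Brass Tracking either.
Sectional Take starts after Woodwind Mixing ends, so nothing later overlaps Woodwind Mixing either.
Woodwind Overdub starts after Sectional Take ends, so nothing later overlaps Sectional Take either.
Chamber Rehearsal starts after Woodwind Overdub ends.
Every pair is clear; the schedule has no overlaps.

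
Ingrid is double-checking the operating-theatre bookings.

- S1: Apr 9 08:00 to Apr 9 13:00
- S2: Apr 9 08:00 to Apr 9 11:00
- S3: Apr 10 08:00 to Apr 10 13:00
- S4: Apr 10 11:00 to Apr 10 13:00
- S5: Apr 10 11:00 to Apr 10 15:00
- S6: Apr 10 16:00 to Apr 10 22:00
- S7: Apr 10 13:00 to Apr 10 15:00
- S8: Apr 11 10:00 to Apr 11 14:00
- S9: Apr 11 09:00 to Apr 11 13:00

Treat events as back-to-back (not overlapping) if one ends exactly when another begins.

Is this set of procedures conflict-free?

Sorted by start: S1, S2, S3, S4, S5, S7, S6, S9, S8.
S2 starts before S1 ends → S1 and S2 overlap.
That's a conflict, so the schedule is not conflict-free.

No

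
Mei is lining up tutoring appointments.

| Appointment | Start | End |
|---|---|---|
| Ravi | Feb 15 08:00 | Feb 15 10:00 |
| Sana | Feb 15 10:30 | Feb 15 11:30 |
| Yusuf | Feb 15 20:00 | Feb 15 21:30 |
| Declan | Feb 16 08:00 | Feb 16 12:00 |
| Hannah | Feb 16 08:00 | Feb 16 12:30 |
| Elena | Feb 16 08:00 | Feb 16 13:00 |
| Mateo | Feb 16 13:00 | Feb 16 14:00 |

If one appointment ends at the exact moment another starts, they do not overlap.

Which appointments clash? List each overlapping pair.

Sorted by start: Ravi, Sana, Yusuf, Declan, Hannah, Elena, Mateo.
Sana starts after Ravi ends; Ravi is clear from here.
Yusuf starts after Sana ends; Sana is clear from here.
Declan starts after Yusuf ends; Yusuf is clear from here.
Hannah starts before Declan ends → Declan and Hannah overlap.
Elena starts before Declan ends → Declan and Elena overlap.
Mateo starts after Declan ends.
Elena starts before Hannah ends → Hannah and Elena overlap.
Mateo starts after Hannah ends.
Mateo starts exactly when Elena ends (back-to-back, no overlap).

Declan & Elena, Declan & Hannah, Elena & Hannah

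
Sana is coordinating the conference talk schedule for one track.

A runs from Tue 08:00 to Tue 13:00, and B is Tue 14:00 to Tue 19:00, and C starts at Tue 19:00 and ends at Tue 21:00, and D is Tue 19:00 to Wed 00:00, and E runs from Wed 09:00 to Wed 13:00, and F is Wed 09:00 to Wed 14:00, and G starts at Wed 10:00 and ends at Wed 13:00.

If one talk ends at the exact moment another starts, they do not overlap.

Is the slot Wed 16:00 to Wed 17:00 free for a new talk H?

A: ends Tue 13:00 at or before H starts Wed 16:00 → clear.
B: ends Tue 19:00 at or before H starts Wed 16:00 → clear.
C: ends Tue 21:00 at or before H starts Wed 16:00 → clear.
D: ends Wed 00:00 at or before H starts Wed 16:00 → clear.
E: ends Wed 13:00 at or before H starts Wed 16:00 → clear.
F: ends Wed 14:00 at or before H starts Wed 16:00 → clear.
G: ends Wed 13:00 at or before H starts Wed 16:00 → clear.

Yes — the slot is free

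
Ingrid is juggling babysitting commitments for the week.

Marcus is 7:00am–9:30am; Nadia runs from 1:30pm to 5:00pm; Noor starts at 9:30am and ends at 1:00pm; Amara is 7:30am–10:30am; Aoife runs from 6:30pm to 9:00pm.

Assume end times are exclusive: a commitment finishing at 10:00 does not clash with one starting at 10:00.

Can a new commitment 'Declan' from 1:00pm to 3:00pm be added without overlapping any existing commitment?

Marcus: ends 9:30am at or before Declan starts 1:00pm → clear.
Amara: ends 10:30am at or before Declan starts 1:00pm → clear.
Noor: ends 1:00pm at or before Declan starts 1:00pm → clear.
Nadia: starts 1:30pm before Declan ends 3:00pm, and ends 5:00pm after Declan starts 1:00pm → overlap.
Aoife: starts 6:30pm at or after Declan ends 3:00pm → clear.
Declan overlaps Nadia.

No — it overlaps Nadia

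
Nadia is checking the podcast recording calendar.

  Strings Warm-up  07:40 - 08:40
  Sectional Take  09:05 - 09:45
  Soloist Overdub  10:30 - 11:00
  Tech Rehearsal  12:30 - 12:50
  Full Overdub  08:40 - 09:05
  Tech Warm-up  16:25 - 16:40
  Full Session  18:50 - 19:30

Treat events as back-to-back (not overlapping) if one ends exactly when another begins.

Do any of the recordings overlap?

No

Sorted by start: Strings Warm-up, Full Overdub, Sectional Take, Soloist Overdub, Tech Rehearsal, Tech Warm-up, Full Session.
Full Overdub starts exactly when Strings Warm-up ends (back-to-back, no overlap), so nothing later overlaps Strings Warm-up either.
Sectional Take starts exactly when Full Overdub ends (back-to-back, no overlap), so nothing later overlaps Full Overdub either.
Soloist Overdub starts after Sectional Take ends, so nothing later overlaps Sectional Take either.
Tech Rehearsal starts after Soloist Overdub ends, so nothing later overlaps Soloist Overdub either.
Tech Warm-up starts after Tech Rehearsal ends, so nothing later overlaps Tech Rehearsal either.
Full Session starts after Tech Warm-up ends.
Every pair is clear; the schedule has no overlaps.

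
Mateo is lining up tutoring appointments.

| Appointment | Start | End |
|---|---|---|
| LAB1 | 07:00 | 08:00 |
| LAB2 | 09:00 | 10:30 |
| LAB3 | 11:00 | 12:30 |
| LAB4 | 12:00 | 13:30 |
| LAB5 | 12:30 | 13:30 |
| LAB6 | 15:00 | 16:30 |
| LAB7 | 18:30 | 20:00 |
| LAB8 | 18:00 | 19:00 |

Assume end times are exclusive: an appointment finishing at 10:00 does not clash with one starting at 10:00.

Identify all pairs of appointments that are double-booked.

LAB3 & LAB4, LAB4 & LAB5, LAB7 & LAB8

Check each pair: they overlap iff neither finishes before the other starts.
Sorted by start: LAB1, LAB2, LAB3, LAB4, LAB5, LAB6, LAB8, LAB7.
LAB2 starts after LAB1 ends; LAB1 is clear from here.
LAB3 starts after LAB2 ends; LAB2 is clear from here.
LAB4 starts before LAB3 ends → LAB3 and LAB4 overlap.
LAB5 starts exactly when LAB3 ends (back-to-back, no overlap); LAB3 is clear from here.
LAB5 starts before LAB4 ends → LAB4 and LAB5 overlap.
LAB6 starts after LAB4 ends; LAB4 is clear from here.
LAB6 starts after LAB5 ends; LAB5 is clear from here.
LAB8 starts after LAB6 ends; LAB6 is clear from here.
LAB7 starts before LAB8 ends → LAB8 and LAB7 overlap.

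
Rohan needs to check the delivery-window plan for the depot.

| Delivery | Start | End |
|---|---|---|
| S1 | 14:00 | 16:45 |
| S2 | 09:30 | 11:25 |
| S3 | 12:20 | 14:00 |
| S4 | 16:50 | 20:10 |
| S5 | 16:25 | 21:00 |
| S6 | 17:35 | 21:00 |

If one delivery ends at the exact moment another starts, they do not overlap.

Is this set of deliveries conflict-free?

No

Two intervals overlap when each starts before the other ends.
Sorted by start: S2, S3, S1, S5, S4, S6.
S3 starts after S2 ends — done with S2.
S1 starts exactly when S3 ends (back-to-back, no overlap) — done with S3.
S5 starts before S1 ends → S1 and S5 overlap.
That's a conflict, so the schedule is not conflict-free.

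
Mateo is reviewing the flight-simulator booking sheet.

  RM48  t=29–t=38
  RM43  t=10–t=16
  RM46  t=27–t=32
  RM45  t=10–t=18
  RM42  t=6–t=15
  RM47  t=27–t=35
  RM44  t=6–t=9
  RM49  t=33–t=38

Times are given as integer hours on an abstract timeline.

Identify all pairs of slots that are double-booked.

Two intervals overlap when each starts before the other ends.
Sorted by start: RM42, RM44, RM43, RM45, RM46, RM47, RM48, RM49.
RM44 starts before RM42 ends → RM42 and RM44 overlap.
RM43 starts before RM42 ends → RM42 and RM43 overlap.
RM45 starts before RM42 ends → RM42 and RM45 overlap.
RM46 starts after RM42 ends; RM42 is clear from here.
RM43 starts after RM44 ends; RM44 is clear from here.
RM45 starts before RM43 ends → RM43 and RM45 overlap.
RM46 starts after RM43 ends; RM43 is clear from here.
RM46 starts after RM45 ends; RM45 is clear from here.
RM47 starts before RM46 ends → RM46 and RM47 overlap.
RM48 starts before RM46 ends → RM46 and RM48 overlap.
RM49 starts after RM46 ends.
RM48 starts before RM47 ends → RM47 and RM48 overlap.
RM49 starts before RM47 ends → RM47 and RM49 overlap.
RM49 starts before RM48 ends → RM48 and RM49 overlap.

RM42 & RM43, RM42 & RM44, RM42 & RM45, RM43 & RM45, RM46 & RM47, RM46 & RM48, RM47 & RM48, RM47 & RM49, RM48 & RM49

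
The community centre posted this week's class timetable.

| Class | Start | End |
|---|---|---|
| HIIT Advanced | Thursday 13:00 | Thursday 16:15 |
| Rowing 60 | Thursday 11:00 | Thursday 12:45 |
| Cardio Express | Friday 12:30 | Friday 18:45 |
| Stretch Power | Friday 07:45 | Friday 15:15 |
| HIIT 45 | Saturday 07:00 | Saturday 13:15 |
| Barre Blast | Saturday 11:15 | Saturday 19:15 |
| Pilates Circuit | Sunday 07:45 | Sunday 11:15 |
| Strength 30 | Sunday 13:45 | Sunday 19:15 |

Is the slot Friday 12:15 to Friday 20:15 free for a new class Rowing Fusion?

No — it overlaps Cardio Express, Stretch Power

Rowing 60: ends Thursday 12:45 at or before Rowing Fusion starts Friday 12:15 → clear.
HIIT Advanced: ends Thursday 16:15 at or before Rowing Fusion starts Friday 12:15 → clear.
Stretch Power: starts Friday 07:45 before Rowing Fusion ends Friday 20:15, and ends Friday 15:15 after Rowing Fusion starts Friday 12:15 → overlap.
Cardio Express: starts Friday 12:30 before Rowing Fusion ends Friday 20:15, and ends Friday 18:45 after Rowing Fusion starts Friday 12:15 → overlap.
HIIT 45: starts Saturday 07:00 at or after Rowing Fusion ends Friday 20:15 → clear.
Barre Blast: starts Saturday 11:15 at or after Rowing Fusion ends Friday 20:15 → clear.
Pilates Circuit: starts Sunday 07:45 at or after Rowing Fusion ends Friday 20:15 → clear.
Strength 30: starts Sunday 13:45 at or after Rowing Fusion ends Friday 20:15 → clear.
Rowing Fusion overlaps Cardio Express, Stretch Power.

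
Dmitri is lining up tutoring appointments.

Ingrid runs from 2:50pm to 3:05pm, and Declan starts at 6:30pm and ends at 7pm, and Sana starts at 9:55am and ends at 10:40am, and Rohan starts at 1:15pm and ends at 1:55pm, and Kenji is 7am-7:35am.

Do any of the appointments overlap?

Sorted by start: Kenji, Sana, Rohan, Ingrid, Declan.
Sana starts after Kenji ends, so Kenji has no further overlaps.
Rohan starts after Sana ends, so Sana has no further overlaps.
Ingrid starts after Rohan ends, so Rohan has no further overlaps.
Declan starts after Ingrid ends.
Every pair is clear; the schedule has no overlaps.

No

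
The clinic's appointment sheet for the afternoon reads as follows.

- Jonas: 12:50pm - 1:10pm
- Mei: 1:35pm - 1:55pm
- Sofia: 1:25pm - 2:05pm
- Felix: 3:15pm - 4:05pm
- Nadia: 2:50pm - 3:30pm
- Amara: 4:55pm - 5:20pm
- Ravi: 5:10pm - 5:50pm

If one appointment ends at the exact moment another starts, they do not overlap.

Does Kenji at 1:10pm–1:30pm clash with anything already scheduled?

Yes — it overlaps Sofia

Jonas: ends 1:10pm at or before Kenji starts 1:10pm → clear.
Sofia: starts 1:25pm before Kenji ends 1:30pm, and ends 2:05pm after Kenji starts 1:10pm → overlap.
Mei: starts 1:35pm at or after Kenji ends 1:30pm → clear.
Nadia: starts 2:50pm at or after Kenji ends 1:30pm → clear.
Felix: starts 3:15pm at or after Kenji ends 1:30pm → clear.
Amara: starts 4:55pm at or after Kenji ends 1:30pm → clear.
Ravi: starts 5:10pm at or after Kenji ends 1:30pm → clear.
Kenji overlaps Sofia.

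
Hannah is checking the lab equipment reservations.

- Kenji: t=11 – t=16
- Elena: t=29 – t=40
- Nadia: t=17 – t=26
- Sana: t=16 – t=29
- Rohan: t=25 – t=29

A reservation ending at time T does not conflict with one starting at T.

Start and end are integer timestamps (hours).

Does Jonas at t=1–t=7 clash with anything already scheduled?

Kenji: starts t=11 at or after Jonas ends t=7 → clear.
Sana: starts t=16 at or after Jonas ends t=7 → clear.
Nadia: starts t=17 at or after Jonas ends t=7 → clear.
Rohan: starts t=25 at or after Jonas ends t=7 → clear.
Elena: starts t=29 at or after Jonas ends t=7 → clear.

No — it doesn't clash with anything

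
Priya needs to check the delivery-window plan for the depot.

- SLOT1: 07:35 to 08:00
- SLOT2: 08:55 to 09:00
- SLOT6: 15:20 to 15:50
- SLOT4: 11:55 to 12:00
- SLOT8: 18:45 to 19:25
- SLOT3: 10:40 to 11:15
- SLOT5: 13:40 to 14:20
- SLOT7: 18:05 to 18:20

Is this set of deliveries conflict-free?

Sorted by start: SLOT1, SLOT2, SLOT3, SLOT4, SLOT5, SLOT6, SLOT7, SLOT8.
SLOT2 starts after SLOT1 ends, so SLOT1 has no further overlaps.
SLOT3 starts after SLOT2 ends, so SLOT2 has no further overlaps.
SLOT4 starts after SLOT3 ends, so SLOT3 has no further overlaps.
SLOT5 starts after SLOT4 ends, so SLOT4 has no further overlaps.
SLOT6 starts after SLOT5 ends, so SLOT5 has no further overlaps.
SLOT7 starts after SLOT6 ends, so SLOT6 has no further overlaps.
SLOT8 starts after SLOT7 ends.
Every pair is clear; the schedule has no overlaps.

Yes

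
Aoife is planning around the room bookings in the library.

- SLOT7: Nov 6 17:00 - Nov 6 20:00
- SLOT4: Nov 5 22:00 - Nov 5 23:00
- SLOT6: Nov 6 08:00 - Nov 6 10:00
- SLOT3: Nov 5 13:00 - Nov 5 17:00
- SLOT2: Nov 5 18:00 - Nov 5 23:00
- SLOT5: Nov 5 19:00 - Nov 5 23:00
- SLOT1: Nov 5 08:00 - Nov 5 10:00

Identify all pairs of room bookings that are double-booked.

SLOT2 & SLOT4, SLOT2 & SLOT5, SLOT4 & SLOT5

Sorted by start: SLOT1, SLOT3, SLOT2, SLOT5, SLOT4, SLOT6, SLOT7.
SLOT3 starts after SLOT1 ends, so nothing later overlaps SLOT1 either.
SLOT2 starts after SLOT3 ends, so nothing later overlaps SLOT3 either.
SLOT5 starts before SLOT2 ends → SLOT2 and SLOT5 overlap.
SLOT4 starts before SLOT2 ends → SLOT2 and SLOT4 overlap.
SLOT6 starts after SLOT2 ends, so nothing later overlaps SLOT2 either.
SLOT4 starts before SLOT5 ends → SLOT5 and SLOT4 overlap.
SLOT6 starts after SLOT5 ends, so nothing later overlaps SLOT5 either.
SLOT6 starts after SLOT4 ends, so nothing later overlaps SLOT4 either.
SLOT7 starts after SLOT6 ends.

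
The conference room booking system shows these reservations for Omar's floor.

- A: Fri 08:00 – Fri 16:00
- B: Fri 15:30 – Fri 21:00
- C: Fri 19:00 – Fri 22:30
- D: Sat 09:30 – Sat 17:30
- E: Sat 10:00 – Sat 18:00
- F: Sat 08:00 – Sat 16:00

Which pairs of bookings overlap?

A & B, B & C, D & E, D & F, E & F

Check each pair: they overlap iff neither finishes before the other starts.
Sorted by start: A, B, C, F, D, E.
B starts before A ends → A and B overlap.
C starts after A ends, so nothing later overlaps A either.
C starts before B ends → B and C overlap.
F starts after B ends, so nothing later overlaps B either.
F starts after C ends, so nothing later overlaps C either.
D starts before F ends → F and D overlap.
E starts before F ends → F and E overlap.
E starts before D ends → D and E overlap.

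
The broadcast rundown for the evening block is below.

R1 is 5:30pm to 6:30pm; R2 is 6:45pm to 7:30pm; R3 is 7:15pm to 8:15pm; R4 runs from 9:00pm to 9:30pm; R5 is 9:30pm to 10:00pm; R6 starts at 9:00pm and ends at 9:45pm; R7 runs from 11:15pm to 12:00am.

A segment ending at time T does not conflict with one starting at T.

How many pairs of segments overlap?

Check each pair: they overlap iff neither finishes before the other starts.
Sorted by start: R1, R2, R3, R4, R6, R5, R7.
R2 starts after R1 ends, so R1 has no further overlaps.
R3 starts before R2 ends → R2 and R3 overlap.
R4 starts after R2 ends, so R2 has no further overlaps.
R4 starts after R3 ends, so R3 has no further overlaps.
R6 starts before R4 ends → R4 and R6 overlap.
R5 starts exactly when R4 ends (back-to-back, no overlap), so R4 has no further overlaps.
R5 starts before R6 ends → R6 and R5 overlap.
R7 starts after R6 ends.
R7 starts after R5 ends.
Overlapping pairs: R2 & R3, R4 & R6, R5 & R6 — 3 in total.

3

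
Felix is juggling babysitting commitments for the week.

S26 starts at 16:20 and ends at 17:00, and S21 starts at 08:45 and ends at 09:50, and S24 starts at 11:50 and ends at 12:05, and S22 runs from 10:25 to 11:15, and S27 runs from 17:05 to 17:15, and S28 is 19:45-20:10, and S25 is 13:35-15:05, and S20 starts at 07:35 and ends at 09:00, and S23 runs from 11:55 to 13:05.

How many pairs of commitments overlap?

2

Two intervals overlap when each starts before the other ends.
Sorted by start: S20, S21, S22, S24, S23, S25, S26, S27, S28.
S21 starts before S20 ends → S20 and S21 overlap.
S22 starts after S20 ends; S20 is clear from here.
S22 starts after S21 ends; S21 is clear from here.
S24 starts after S22 ends; S22 is clear from here.
S23 starts before S24 ends → S24 and S23 overlap.
S25 starts after S24 ends; S24 is clear from here.
S25 starts after S23 ends; S23 is clear from here.
S26 starts after S25 ends; S25 is clear from here.
S27 starts after S26 ends; S26 is clear from here.
S28 starts after S27 ends.
Overlapping pairs: S20 & S21, S23 & S24 — 2 in total.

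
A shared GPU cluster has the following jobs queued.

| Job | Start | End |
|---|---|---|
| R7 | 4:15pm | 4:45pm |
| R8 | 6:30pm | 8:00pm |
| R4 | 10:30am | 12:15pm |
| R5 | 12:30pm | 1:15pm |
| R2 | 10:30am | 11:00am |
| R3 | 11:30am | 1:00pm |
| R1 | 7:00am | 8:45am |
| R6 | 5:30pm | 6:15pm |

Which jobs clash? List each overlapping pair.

Sorted by start: R1, R2, R4, R3, R5, R7, R6, R8.
R2 starts after R1 ends — done with R1.
R4 starts before R2 ends → R2 and R4 overlap.
R3 starts after R2 ends — done with R2.
R3 starts before R4 ends → R4 and R3 overlap.
R5 starts after R4 ends — done with R4.
R5 starts before R3 ends → R3 and R5 overlap.
R7 starts after R3 ends — done with R3.
R7 starts after R5 ends — done with R5.
R6 starts after R7 ends — done with R7.
R8 starts after R6 ends.

R2 & R4, R3 & R4, R3 & R5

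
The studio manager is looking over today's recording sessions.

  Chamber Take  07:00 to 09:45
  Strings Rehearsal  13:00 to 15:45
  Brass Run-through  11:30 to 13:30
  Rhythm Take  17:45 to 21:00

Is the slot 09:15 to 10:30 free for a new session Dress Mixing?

No — it overlaps Chamber Take

Chamber Take: starts 07:00 before Dress Mixing ends 10:30, and ends 09:45 after Dress Mixing starts 09:15 → overlap.
Brass Run-through: starts 11:30 at or after Dress Mixing ends 10:30 → clear.
Strings Rehearsal: starts 13:00 at or after Dress Mixing ends 10:30 → clear.
Rhythm Take: starts 17:45 at or after Dress Mixing ends 10:30 → clear.
Dress Mixing overlaps Chamber Take.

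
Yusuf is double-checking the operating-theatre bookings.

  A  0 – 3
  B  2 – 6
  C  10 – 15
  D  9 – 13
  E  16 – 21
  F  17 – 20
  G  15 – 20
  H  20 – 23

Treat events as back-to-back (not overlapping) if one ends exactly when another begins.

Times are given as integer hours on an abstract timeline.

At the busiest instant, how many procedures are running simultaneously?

3

Walk through starts and ends in time order (an end at T is processed before a start at T):
0 start A → 1
2 start B → 2
3 end A → 1
6 end B → 0
9 start D → 1
10 start C → 2
13 end D → 1
15 end C → 0
15 start G → 1
16 start E → 2
17 start F → 3
20 end F → 2
20 end G → 1
20 start H → 2
21 end E → 1
23 end H → 0
Peak is 3, at 17 (E, F, G).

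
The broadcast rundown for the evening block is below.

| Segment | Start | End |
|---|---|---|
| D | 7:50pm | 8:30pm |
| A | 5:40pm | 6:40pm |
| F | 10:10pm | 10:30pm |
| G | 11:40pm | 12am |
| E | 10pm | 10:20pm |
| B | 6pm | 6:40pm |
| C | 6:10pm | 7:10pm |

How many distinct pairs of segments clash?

4

Sorted by start: A, B, C, D, E, F, G.
B starts before A ends → A and B overlap.
C starts before A ends → A and C overlap.
D starts after A ends, so A has no further overlaps.
C starts before B ends → B and C overlap.
D starts after B ends, so B has no further overlaps.
D starts after C ends, so C has no further overlaps.
E starts after D ends, so D has no further overlaps.
F starts before E ends → E and F overlap.
G starts after E ends.
G starts after F ends.
Overlapping pairs: A & B, A & C, B & C, E & F — 4 in total.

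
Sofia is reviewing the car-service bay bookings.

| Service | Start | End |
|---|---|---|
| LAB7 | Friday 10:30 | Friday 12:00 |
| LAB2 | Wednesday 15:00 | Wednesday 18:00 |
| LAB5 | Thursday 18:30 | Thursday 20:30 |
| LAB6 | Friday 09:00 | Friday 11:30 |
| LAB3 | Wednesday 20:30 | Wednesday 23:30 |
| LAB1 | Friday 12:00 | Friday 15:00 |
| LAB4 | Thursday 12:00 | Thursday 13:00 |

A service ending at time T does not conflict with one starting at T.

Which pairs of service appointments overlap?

Sorted by start: LAB2, LAB3, LAB4, LAB5, LAB6, LAB7, LAB1.
LAB3 starts after LAB2 ends, so nothing later overlaps LAB2 either.
LAB4 starts after LAB3 ends, so nothing later overlaps LAB3 either.
LAB5 starts after LAB4 ends, so nothing later overlaps LAB4 either.
LAB6 starts after LAB5 ends, so nothing later overlaps LAB5 either.
LAB7 starts before LAB6 ends → LAB6 and LAB7 overlap.
LAB1 starts after LAB6 ends.
LAB1 starts exactly when LAB7 ends (back-to-back, no overlap).

LAB6 & LAB7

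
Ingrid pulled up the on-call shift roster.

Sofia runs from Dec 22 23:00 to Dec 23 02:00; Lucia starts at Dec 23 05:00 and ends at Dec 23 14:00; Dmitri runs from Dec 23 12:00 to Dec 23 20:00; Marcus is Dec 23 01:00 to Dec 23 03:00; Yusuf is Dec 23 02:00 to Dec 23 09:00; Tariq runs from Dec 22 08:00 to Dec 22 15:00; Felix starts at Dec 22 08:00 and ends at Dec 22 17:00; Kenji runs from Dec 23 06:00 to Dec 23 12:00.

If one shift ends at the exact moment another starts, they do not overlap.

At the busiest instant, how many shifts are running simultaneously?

3

Sweep the timeline, counting +1 at each start and −1 at each end (ends before starts at a tie):
Dec 22 08:00 start Felix → 1
Dec 22 08:00 start Tariq → 2
Dec 22 15:00 end Tariq → 1
Dec 22 17:00 end Felix → 0
Dec 22 23:00 start Sofia → 1
Dec 23 01:00 start Marcus → 2
Dec 23 02:00 end Sofia → 1
Dec 23 02:00 start Yusuf → 2
Dec 23 03:00 end Marcus → 1
Dec 23 05:00 start Lucia → 2
Dec 23 06:00 start Kenji → 3
Dec 23 09:00 end Yusuf → 2
Dec 23 12:00 end Kenji → 1
Dec 23 12:00 start Dmitri → 2
Dec 23 14:00 end Lucia → 1
Dec 23 20:00 end Dmitri → 0
Peak is 3, at Dec 23 06:00 (Kenji, Lucia, Yusuf).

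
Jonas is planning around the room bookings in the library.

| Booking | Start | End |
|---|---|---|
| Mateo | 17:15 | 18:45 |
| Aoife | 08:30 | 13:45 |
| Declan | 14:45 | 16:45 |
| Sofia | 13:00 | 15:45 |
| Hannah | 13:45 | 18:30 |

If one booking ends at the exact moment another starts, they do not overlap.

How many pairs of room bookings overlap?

5

Check each pair: they overlap iff neither finishes before the other starts.
Sorted by start: Aoife, Sofia, Hannah, Declan, Mateo.
Sofia starts before Aoife ends → Aoife and Sofia overlap.
Hannah starts exactly when Aoife ends (back-to-back, no overlap) — done with Aoife.
Hannah starts before Sofia ends → Sofia and Hannah overlap.
Declan starts before Sofia ends → Sofia and Declan overlap.
Mateo starts after Sofia ends.
Declan starts before Hannah ends → Hannah and Declan overlap.
Mateo starts before Hannah ends → Hannah and Mateo overlap.
Mateo starts after Declan ends.
Overlapping pairs: Aoife & Sofia, Declan & Hannah, Declan & Sofia, Hannah & Mateo, Hannah & Sofia — 5 in total.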